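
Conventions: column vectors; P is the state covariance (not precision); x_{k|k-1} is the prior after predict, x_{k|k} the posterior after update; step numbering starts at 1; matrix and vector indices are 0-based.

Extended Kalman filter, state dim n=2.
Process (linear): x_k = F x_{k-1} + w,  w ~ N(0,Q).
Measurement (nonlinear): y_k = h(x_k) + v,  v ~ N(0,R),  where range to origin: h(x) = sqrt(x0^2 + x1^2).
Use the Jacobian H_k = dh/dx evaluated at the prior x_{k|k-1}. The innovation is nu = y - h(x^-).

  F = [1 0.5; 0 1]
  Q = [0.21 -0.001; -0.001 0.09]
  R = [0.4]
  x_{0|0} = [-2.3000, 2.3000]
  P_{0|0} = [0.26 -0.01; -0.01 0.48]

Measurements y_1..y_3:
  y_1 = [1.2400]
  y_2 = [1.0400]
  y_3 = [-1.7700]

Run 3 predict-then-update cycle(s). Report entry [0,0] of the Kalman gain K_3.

K[0,0] = 0.7406

step 1: x^-=[-1.1500, 2.3000]  P^-=[0.5800 0.2290; 0.2290 0.5700]  H_jac=[-0.4472 0.8944]  S=[0.7888]  K=[-0.0692; 0.5165]  nu=[-1.3315]  x^+=[-1.0579, 1.6123]  P^+=[0.5762 0.2572; 0.2572 0.3596]
step 2: x^-=[-0.2518, 1.6123]  P^-=[1.1333 0.4360; 0.4360 0.4496]  H_jac=[-0.1543 0.9880]  S=[0.7329]  K=[0.3491; 0.5143]  nu=[-0.5918]  x^+=[-0.4584, 1.3079]  P^+=[1.0440 0.3044; 0.3044 0.2557]
step 3: x^-=[0.1956, 1.3079]  P^-=[1.6222 0.4312; 0.4312 0.3457]  H_jac=[0.1479 0.9890]  S=[0.8998]  K=[0.7406; 0.4509]  nu=[-3.0925]  x^+=[-2.0947, -0.0864]  P^+=[1.1287 0.1308; 0.1308 0.1628]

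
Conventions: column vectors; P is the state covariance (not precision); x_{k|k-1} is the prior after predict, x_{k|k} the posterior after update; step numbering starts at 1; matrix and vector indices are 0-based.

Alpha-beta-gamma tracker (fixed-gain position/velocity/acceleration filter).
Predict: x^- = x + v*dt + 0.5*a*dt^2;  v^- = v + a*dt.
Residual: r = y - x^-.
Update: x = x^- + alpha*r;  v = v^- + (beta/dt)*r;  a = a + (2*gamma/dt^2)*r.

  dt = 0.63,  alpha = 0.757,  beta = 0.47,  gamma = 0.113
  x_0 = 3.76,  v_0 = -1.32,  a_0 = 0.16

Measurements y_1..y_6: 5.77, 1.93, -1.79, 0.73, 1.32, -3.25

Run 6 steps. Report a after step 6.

step 1: x_pred=2.9602  r=2.8098  x^+=5.0872  v^+=0.8770  a^+=1.7600
step 2: x_pred=5.9890  r=-4.0590  x^+=2.9163  v^+=-1.0423  a^+=-0.5513
step 3: x_pred=2.1503  r=-3.9403  x^+=-0.8325  v^+=-4.3292  a^+=-2.7949
step 4: x_pred=-4.1146  r=4.8446  x^+=-0.4472  v^+=-2.4758  a^+=-0.0364
step 5: x_pred=-2.0142  r=3.3342  x^+=0.5098  v^+=-0.0113  a^+=1.8622
step 6: x_pred=0.8722  r=-4.1222  x^+=-2.2483  v^+=-1.9134  a^+=-0.4851

a_post = -0.4851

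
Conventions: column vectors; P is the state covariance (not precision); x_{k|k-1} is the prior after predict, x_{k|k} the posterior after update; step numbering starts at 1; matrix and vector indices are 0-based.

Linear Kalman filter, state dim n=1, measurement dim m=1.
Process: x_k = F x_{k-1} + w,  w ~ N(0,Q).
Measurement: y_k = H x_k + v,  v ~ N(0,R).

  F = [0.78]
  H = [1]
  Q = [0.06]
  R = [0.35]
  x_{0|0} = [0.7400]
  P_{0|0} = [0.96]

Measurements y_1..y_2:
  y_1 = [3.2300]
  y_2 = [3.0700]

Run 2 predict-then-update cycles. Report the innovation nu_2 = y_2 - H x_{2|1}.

innov = [1.2791]

step 1: x^-=[0.5772]  P^-=[0.6441]  S=[0.9941]  K=[0.6479]  nu=[2.6528]  x^+=[2.2960]  P^+=[0.2268]
step 2: x^-=[1.7909]  P^-=[0.1980]  S=[0.5480]  K=[0.3613]  nu=[1.2791]  x^+=[2.2530]  P^+=[0.1264]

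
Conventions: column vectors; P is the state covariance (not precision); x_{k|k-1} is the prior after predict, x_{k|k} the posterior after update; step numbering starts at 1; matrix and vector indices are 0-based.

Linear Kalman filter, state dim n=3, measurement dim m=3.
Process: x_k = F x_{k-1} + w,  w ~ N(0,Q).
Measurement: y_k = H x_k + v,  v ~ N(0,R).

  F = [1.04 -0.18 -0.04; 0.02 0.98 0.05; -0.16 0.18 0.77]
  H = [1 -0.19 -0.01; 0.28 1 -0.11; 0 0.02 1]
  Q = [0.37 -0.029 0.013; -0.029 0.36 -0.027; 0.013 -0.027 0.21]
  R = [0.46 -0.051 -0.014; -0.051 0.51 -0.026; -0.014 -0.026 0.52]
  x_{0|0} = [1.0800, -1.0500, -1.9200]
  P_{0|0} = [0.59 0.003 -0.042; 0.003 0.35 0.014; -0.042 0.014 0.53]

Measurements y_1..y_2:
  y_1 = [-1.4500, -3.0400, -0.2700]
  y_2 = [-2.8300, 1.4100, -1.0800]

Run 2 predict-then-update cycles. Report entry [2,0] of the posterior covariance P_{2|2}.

step 1: x^-=[1.3890, -1.1034, -1.8402]  P^-=[1.0229 -0.0793 -0.1481; -0.0793 0.6991 0.0632; -0.1481 0.0632 0.5647]  S=[1.5415 0.0455 -0.1840; 0.0455 1.2470 -0.0530; -0.1840 -0.0530 1.0875]  K=[0.6677 0.1541 -0.0172; -0.1454 0.5457 0.0729; -0.0461 -0.0090 0.5122]  nu=[-3.0670, -2.5279, 1.5923]  x^+=[-1.0756, -1.9207, -0.8605]  P^+=[0.2919 -0.0391 -0.0215; -0.0391 0.2970 0.0198; -0.0215 0.0198 0.2668]
step 2: x^-=[-0.7385, -1.9468, -0.8362]  P^-=[0.7125 -0.1176 -0.0821; -0.1176 0.6463 0.0557; -0.0821 0.0557 0.3983]  S=[1.2424 -0.0754 -0.1155; -0.0754 1.1439 -0.0250; -0.1155 -0.0250 0.9208]  K=[0.5981 0.1186 -0.0135; -0.1559 0.5221 0.0691; -0.0381 -0.0029 0.4289]  nu=[-2.4697, 3.4716, -0.2048]  x^+=[-1.8012, 0.2365, -0.8399]  P^+=[0.2606 -0.0446 -0.0176; -0.0446 0.2870 0.0188; -0.0176 0.0188 0.2233]

P_post[2,0] = -0.0176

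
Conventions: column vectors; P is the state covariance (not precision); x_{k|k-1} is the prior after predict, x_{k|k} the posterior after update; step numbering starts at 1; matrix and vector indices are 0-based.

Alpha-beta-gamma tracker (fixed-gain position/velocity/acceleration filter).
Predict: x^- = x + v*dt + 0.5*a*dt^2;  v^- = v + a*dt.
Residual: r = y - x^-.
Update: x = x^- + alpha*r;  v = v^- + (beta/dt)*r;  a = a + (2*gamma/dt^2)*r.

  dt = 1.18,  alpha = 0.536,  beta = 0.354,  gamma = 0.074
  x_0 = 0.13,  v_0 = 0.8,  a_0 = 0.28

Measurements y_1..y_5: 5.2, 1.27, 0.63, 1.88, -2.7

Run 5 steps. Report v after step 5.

step 1: x_pred=1.2689  r=3.9311  x^+=3.3760  v^+=2.3097  a^+=0.6978
step 2: x_pred=6.5873  r=-5.3173  x^+=3.7372  v^+=1.5380  a^+=0.1327
step 3: x_pred=5.6444  r=-5.0144  x^+=2.9567  v^+=0.1902  a^+=-0.4003
step 4: x_pred=2.9024  r=-1.0224  x^+=2.3544  v^+=-0.5889  a^+=-0.5090
step 5: x_pred=1.3051  r=-4.0051  x^+=-0.8416  v^+=-2.3911  a^+=-0.9347

v_post = -2.3911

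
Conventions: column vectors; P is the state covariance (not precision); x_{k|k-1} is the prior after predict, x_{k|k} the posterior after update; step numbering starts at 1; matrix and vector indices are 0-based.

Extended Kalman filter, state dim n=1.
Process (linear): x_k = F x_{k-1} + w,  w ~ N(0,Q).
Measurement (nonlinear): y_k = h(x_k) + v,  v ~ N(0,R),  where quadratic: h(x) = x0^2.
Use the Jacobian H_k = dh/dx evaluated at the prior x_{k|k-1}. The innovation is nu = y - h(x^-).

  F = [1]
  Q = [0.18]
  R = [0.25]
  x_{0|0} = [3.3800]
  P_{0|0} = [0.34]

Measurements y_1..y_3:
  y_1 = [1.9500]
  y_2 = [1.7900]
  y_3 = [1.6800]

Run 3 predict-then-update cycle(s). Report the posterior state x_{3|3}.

x_post = [1.3313]

step 1: x^-=[3.3800]  P^-=[0.5200]  H_jac=[6.7600]  S=[24.0128]  K=[0.1464]  nu=[-9.4744]  x^+=[1.9931]  P^+=[0.0054]
step 2: x^-=[1.9931]  P^-=[0.1854]  H_jac=[3.9861]  S=[3.1960]  K=[0.2312]  nu=[-2.1823]  x^+=[1.4884]  P^+=[0.0145]
step 3: x^-=[1.4884]  P^-=[0.1945]  H_jac=[2.9768]  S=[1.9736]  K=[0.2934]  nu=[-0.5354]  x^+=[1.3313]  P^+=[0.0246]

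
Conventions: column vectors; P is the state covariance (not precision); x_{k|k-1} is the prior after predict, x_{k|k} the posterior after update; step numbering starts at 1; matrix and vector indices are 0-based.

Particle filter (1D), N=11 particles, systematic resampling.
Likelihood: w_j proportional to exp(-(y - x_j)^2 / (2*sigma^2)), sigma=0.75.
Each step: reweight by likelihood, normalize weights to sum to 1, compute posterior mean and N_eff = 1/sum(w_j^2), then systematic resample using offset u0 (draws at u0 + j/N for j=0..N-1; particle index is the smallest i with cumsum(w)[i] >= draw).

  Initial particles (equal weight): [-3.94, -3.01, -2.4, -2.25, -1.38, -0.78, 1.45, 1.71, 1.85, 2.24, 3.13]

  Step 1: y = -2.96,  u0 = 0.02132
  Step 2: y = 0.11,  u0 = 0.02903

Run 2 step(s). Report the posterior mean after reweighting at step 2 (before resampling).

post_mean = -2.3060

step 1: w=[0.1447, 0.3391, 0.2572, 0.2171, 0.0369, 0.0050, 0.0000, 0.0000, 0.0000, 0.0000, 0.0000]  mean=-2.7514  Neff=3.9907  idx=[0, 0, 1, 1, 1, 1, 2, 2, 3, 3, 3]
step 2: w=[0.0000, 0.0000, 0.0060, 0.0060, 0.0060, 0.0060, 0.1261, 0.1261, 0.2413, 0.2413, 0.2413]  mean=-2.3060  Neff=4.8389  idx=[6, 6, 7, 8, 8, 8, 9, 9, 9, 10, 10]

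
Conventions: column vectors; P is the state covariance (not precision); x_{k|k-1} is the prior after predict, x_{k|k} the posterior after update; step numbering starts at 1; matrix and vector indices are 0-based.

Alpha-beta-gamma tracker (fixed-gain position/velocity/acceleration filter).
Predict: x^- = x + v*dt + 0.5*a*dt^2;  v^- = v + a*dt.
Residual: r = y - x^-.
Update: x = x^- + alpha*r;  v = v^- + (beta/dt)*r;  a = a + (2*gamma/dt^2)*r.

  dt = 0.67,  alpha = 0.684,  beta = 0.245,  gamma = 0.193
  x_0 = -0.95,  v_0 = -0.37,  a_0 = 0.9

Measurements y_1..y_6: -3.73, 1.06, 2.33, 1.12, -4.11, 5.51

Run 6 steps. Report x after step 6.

x_post = 3.3991

step 1: x_pred=-0.9959  r=-2.7341  x^+=-2.8660  v^+=-0.7668  a^+=-1.4510
step 2: x_pred=-3.7054  r=4.7654  x^+=-0.4459  v^+=0.0036  a^+=2.6467
step 3: x_pred=0.1506  r=2.1794  x^+=1.6413  v^+=2.5739  a^+=4.5207
step 4: x_pred=4.3805  r=-3.2605  x^+=2.1503  v^+=4.4105  a^+=1.7171
step 5: x_pred=5.4907  r=-9.6007  x^+=-1.0762  v^+=2.0502  a^+=-6.5384
step 6: x_pred=-1.1701  r=6.6801  x^+=3.3991  v^+=0.1122  a^+=-0.7943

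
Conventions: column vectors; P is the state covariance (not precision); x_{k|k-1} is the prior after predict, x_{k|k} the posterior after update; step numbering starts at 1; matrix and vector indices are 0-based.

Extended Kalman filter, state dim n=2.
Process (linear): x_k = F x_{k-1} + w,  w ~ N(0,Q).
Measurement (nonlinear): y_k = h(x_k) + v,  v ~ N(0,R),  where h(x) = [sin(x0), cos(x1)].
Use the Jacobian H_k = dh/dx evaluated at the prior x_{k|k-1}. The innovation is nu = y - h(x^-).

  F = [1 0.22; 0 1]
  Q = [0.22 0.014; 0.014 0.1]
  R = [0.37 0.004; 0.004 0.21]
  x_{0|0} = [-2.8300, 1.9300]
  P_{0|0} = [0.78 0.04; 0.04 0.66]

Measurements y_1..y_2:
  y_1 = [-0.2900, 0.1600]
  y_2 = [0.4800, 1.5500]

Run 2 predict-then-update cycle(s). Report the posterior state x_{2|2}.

step 1: x^-=[-2.4054, 1.9300]  P^-=[1.0495 0.1992; 0.1992 0.7600]  H_jac=[-0.7410 0.0000; 0.0000 -0.9362]  S=[0.9463 0.1422; 0.1422 0.8761]  K=[-0.8096 -0.0815; -0.0348 -0.8065]  nu=[0.3815, 0.5115]  x^+=[-2.7559, 1.5042]  P^+=[0.4047 0.0217; 0.0217 0.1811]
step 2: x^-=[-2.4250, 1.5042]  P^-=[0.6430 0.0756; 0.0756 0.2811]  H_jac=[-0.7540 0.0000; 0.0000 -0.9978]  S=[0.7356 0.0609; 0.0609 0.4898]  K=[-0.6531 -0.0728; -0.0304 -0.5688]  nu=[1.1368, 1.4834]  x^+=[-3.2754, 0.6259]  P^+=[0.3209 0.0179; 0.0179 0.1198]

x_post = [-3.2754, 0.6259]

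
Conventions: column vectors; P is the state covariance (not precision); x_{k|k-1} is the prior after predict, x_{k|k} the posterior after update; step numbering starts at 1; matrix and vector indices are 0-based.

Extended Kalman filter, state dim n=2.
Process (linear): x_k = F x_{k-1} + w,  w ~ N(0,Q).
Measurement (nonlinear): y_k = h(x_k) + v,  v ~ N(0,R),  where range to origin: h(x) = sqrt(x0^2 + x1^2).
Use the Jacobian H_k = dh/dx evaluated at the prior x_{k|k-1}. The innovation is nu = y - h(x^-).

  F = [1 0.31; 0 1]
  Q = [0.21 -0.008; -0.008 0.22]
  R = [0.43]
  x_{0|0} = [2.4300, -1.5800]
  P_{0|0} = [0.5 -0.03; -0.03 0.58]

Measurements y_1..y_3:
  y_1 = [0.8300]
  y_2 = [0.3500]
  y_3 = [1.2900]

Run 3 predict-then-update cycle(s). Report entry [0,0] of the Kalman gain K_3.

step 1: x^-=[1.9402, -1.5800]  P^-=[0.7471 0.1418; 0.1418 0.8000]  H_jac=[0.7754 -0.6315]  S=[1.0594]  K=[0.4624; -0.3731]  nu=[-1.6722]  x^+=[1.1671, -0.9562]  P^+=[0.5207 0.3245; 0.3245 0.6526]
step 2: x^-=[0.8707, -0.9562]  P^-=[0.9946 0.5188; 0.5188 0.8726]  H_jac=[0.6733 -0.7394]  S=[0.8413]  K=[0.3400; -0.3517]  nu=[-0.9432]  x^+=[0.5500, -0.6245]  P^+=[0.8974 0.6194; 0.6194 0.7685]
step 3: x^-=[0.3564, -0.6245]  P^-=[1.5652 0.8496; 0.8496 0.9885]  H_jac=[0.4957 -0.8685]  S=[0.8287]  K=[0.0458; -0.5278]  nu=[0.5710]  x^+=[0.3826, -0.9258]  P^+=[1.5635 0.8697; 0.8697 0.7577]

K[0,0] = 0.0458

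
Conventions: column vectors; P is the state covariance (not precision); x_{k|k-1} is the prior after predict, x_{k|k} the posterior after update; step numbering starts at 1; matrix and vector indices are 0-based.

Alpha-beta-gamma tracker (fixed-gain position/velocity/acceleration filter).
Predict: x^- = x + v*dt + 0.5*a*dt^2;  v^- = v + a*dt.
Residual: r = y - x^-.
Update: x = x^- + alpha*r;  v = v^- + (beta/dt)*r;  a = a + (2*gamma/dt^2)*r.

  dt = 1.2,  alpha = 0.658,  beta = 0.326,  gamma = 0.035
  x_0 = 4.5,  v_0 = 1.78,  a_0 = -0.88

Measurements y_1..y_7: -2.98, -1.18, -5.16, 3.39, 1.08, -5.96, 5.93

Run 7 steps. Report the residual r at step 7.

resid = 13.4381

step 1: x_pred=6.0024  r=-8.9824  x^+=0.0920  v^+=-1.7162  a^+=-1.3166
step 2: x_pred=-2.9155  r=1.7355  x^+=-1.7735  v^+=-2.8247  a^+=-1.2323
step 3: x_pred=-6.0504  r=0.8904  x^+=-5.4645  v^+=-4.0616  a^+=-1.1890
step 4: x_pred=-11.1945  r=14.5845  x^+=-1.5979  v^+=-1.5262  a^+=-0.4800
step 5: x_pred=-3.7750  r=4.8550  x^+=-0.5804  v^+=-0.7833  a^+=-0.2440
step 6: x_pred=-1.6961  r=-4.2639  x^+=-4.5017  v^+=-2.2345  a^+=-0.4513
step 7: x_pred=-7.5081  r=13.4381  x^+=1.3342  v^+=0.8746  a^+=0.2019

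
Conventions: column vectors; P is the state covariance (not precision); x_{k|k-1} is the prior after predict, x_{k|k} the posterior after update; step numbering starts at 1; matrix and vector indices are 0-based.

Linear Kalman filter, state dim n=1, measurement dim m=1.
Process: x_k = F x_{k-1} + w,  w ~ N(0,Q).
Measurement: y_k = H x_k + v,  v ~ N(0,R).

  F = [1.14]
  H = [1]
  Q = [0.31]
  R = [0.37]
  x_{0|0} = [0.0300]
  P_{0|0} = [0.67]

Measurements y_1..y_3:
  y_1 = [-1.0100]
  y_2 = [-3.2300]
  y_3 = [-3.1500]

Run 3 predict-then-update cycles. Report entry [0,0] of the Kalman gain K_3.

K[0,0] = 0.6266

step 1: x^-=[0.0342]  P^-=[1.1807]  S=[1.5507]  K=[0.7614]  nu=[-1.0442]  x^+=[-0.7609]  P^+=[0.2817]
step 2: x^-=[-0.8674]  P^-=[0.6761]  S=[1.0461]  K=[0.6463]  nu=[-2.3626]  x^+=[-2.3944]  P^+=[0.2391]
step 3: x^-=[-2.7296]  P^-=[0.6208]  S=[0.9908]  K=[0.6266]  nu=[-0.4204]  x^+=[-2.9930]  P^+=[0.2318]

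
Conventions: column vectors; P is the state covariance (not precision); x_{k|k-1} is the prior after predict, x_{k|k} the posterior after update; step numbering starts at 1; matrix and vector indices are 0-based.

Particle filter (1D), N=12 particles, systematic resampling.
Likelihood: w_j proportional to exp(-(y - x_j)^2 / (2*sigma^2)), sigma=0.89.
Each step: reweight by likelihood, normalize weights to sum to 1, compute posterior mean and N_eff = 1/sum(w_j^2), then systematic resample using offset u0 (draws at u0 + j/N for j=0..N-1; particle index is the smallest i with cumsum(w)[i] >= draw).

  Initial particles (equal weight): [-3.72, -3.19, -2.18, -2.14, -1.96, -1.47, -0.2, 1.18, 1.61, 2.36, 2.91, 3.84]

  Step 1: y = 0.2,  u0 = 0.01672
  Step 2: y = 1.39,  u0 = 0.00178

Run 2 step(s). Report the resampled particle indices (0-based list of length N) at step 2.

resampled_idx = [2, 4, 6, 7, 7, 8, 8, 9, 9, 10, 11, 11]

step 1: w=[0.0000, 0.0003, 0.0134, 0.0152, 0.0253, 0.0826, 0.4342, 0.2620, 0.1369, 0.0253, 0.0047, 0.0001]  mean=0.2825  Neff=3.5155  idx=[3, 5, 6, 6, 6, 6, 6, 7, 7, 7, 8, 8]
step 2: w=[0.0001, 0.0010, 0.0345, 0.0345, 0.0345, 0.0345, 0.0345, 0.1655, 0.1655, 0.1655, 0.1650, 0.1650]  mean=1.0811  Neff=7.0143  idx=[2, 4, 6, 7, 7, 8, 8, 9, 9, 10, 11, 11]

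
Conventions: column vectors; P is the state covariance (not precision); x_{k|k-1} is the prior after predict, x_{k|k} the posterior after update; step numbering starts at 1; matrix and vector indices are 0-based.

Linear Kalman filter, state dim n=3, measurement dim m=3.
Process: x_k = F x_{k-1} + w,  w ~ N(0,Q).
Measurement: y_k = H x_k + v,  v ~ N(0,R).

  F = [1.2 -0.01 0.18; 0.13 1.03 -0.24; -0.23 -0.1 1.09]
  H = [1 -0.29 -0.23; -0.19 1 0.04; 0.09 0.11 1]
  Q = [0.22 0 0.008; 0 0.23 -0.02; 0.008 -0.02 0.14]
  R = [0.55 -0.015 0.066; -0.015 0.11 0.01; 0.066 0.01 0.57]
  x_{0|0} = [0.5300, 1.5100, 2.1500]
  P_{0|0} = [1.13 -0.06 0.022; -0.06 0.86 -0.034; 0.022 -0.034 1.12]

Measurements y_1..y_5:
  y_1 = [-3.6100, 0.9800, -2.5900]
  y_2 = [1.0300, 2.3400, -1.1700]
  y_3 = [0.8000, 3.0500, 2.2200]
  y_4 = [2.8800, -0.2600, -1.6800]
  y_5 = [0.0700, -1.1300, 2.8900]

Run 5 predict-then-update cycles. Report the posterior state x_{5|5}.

step 1: x^-=[1.0079, 1.1082, 2.0706]  P^-=[1.8946 0.0327 -0.0474; 0.0327 1.2254 -0.4550; -0.0474 -0.4550 1.5327]  S=[2.5709 -0.6039 -0.0553; -0.6039 1.3581 -0.2722; -0.0553 -0.2722 2.0249]  K=[0.7676 0.1189 0.0995; 0.1352 0.9391 -0.0268; -0.1372 -0.2042 0.6989]  nu=[-3.8203, -0.0195, -4.8732]  x^+=[-2.4119, 0.7036, -0.8074]  P^+=[0.4658 0.0888 0.0569; 0.0888 0.1186 -0.0180; 0.0569 -0.0180 0.3841]
step 2: x^-=[-3.0466, 0.6049, -0.3957]  P^-=[0.9257 0.1460 0.0171; 0.1460 0.4149 -0.1782; 0.0171 -0.1782 0.6017]  S=[1.4261 -0.1182 0.0828; -0.1182 0.4893 -0.1082; 0.0828 -0.1082 1.1510]  K=[0.6215 0.1052 0.0663; 0.1149 0.7963 -0.0372; -0.0970 -0.2363 0.4918]  nu=[4.1610, 1.1721, -0.5667]  x^+=[-0.3747, 2.0374, -1.3549]  P^+=[0.3745 0.0725 0.0382; 0.0725 0.1002 -0.0232; 0.0382 -0.0232 0.2707]
step 3: x^-=[-0.7139, 2.3750, -1.5944]  P^-=[0.7828 0.1208 -0.0016; 0.1208 0.3867 -0.1495; -0.0016 -0.1495 0.4717]  S=[1.3011 -0.1168 0.0713; -0.1168 0.4679 -0.0835; 0.0713 -0.0835 1.0219]  K=[0.5809 0.0936 0.0475; 0.1055 0.7844 -0.0373; -0.0953 -0.2250 0.4336]  nu=[1.8359, 0.6031, 3.6174]  x^+=[0.5806, 2.9068, -0.3366]  P^+=[0.3470 0.0669 0.0277; 0.0669 0.0980 -0.0233; 0.0277 -0.0233 0.2387]
step 4: x^-=[0.6071, 3.1503, -0.7911]  P^-=[0.7379 0.1137 -0.0129; 0.1137 0.3812 -0.1408; -0.0129 -0.1408 0.4371]  S=[1.2643 -0.1169 0.0610; -0.1169 0.4643 -0.0744; 0.0610 -0.0744 0.9867]  K=[0.5664 0.0906 0.0387; 0.1022 0.7822 -0.0372; -0.0977 -0.2184 0.4157]  nu=[3.0045, -3.2633, -1.2901]  x^+=[1.9634, 0.9528, -0.9084]  P^+=[0.3368 0.0649 0.0229; 0.0649 0.0974 -0.0232; 0.0229 -0.0232 0.2288]
step 5: x^-=[2.1831, 1.4547, -1.5370]  P^-=[0.7209 0.1114 -0.0179; 0.1114 0.3796 -0.1383; -0.0179 -0.1383 0.4272]  S=[1.2506 -0.1165 0.0559; -0.1165 0.4632 -0.0713; 0.0559 -0.0713 0.9762]  K=[0.5607 0.0897 0.0351; 0.1010 0.7816 -0.0373; -0.0993 -0.2161 0.4103]  nu=[-2.0447, -2.1084, 4.0705]  x^+=[0.9903, -0.5515, 0.7918]  P^+=[0.3328 0.0642 0.0209; 0.0642 0.0972 -0.0232; 0.0209 -0.0232 0.2258]

x_post = [0.9903, -0.5515, 0.7918]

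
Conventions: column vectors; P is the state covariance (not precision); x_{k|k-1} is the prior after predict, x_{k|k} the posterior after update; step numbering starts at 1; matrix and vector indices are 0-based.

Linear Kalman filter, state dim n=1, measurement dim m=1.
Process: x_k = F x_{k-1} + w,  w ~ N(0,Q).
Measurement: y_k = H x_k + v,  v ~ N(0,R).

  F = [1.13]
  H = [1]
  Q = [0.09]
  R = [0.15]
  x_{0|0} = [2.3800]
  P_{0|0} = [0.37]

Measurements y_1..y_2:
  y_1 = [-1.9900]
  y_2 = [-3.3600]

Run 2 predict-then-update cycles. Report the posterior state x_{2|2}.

step 1: x^-=[2.6894]  P^-=[0.5625]  S=[0.7125]  K=[0.7895]  nu=[-4.6794]  x^+=[-1.0048]  P^+=[0.1184]
step 2: x^-=[-1.1354]  P^-=[0.2412]  S=[0.3912]  K=[0.6166]  nu=[-2.2246]  x^+=[-2.5070]  P^+=[0.0925]

x_post = [-2.5070]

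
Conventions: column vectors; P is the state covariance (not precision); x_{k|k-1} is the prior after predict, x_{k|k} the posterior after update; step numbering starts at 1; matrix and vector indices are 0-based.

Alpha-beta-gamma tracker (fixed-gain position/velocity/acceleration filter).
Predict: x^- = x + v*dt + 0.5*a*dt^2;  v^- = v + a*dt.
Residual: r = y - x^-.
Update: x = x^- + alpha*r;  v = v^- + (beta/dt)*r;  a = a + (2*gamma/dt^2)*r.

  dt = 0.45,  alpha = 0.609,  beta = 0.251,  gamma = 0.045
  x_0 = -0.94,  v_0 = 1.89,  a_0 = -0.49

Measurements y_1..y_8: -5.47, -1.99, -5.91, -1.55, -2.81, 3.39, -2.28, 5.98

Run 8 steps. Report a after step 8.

a_post = 3.8216

step 1: x_pred=-0.1391  r=-5.3309  x^+=-3.3856  v^+=-1.3040  a^+=-2.8593
step 2: x_pred=-4.2619  r=2.2719  x^+=-2.8783  v^+=-1.3234  a^+=-1.8495
step 3: x_pred=-3.6611  r=-2.2489  x^+=-5.0307  v^+=-3.4101  a^+=-2.8491
step 4: x_pred=-6.8537  r=5.3037  x^+=-3.6237  v^+=-1.7339  a^+=-0.4919
step 5: x_pred=-4.4538  r=1.6438  x^+=-3.4527  v^+=-1.0383  a^+=0.2387
step 6: x_pred=-3.8958  r=7.2858  x^+=0.5412  v^+=3.1329  a^+=3.4769
step 7: x_pred=2.3031  r=-4.5831  x^+=-0.4880  v^+=2.1412  a^+=1.4399
step 8: x_pred=0.6213  r=5.3587  x^+=3.8848  v^+=5.7781  a^+=3.8216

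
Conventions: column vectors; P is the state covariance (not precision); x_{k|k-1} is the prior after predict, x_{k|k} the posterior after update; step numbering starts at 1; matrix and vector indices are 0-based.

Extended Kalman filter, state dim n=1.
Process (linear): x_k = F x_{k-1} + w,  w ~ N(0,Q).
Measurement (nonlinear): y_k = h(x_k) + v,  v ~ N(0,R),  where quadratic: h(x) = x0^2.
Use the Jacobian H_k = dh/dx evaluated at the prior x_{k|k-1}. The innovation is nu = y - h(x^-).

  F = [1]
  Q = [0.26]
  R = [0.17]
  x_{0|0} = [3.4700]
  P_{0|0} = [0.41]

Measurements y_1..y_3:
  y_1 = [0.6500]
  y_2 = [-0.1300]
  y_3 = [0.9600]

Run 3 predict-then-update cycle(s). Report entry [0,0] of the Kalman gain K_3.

step 1: x^-=[3.4700]  P^-=[0.6700]  H_jac=[6.9400]  S=[32.4396]  K=[0.1433]  nu=[-11.3909]  x^+=[1.8373]  P^+=[0.0035]
step 2: x^-=[1.8373]  P^-=[0.2635]  H_jac=[3.6745]  S=[3.7280]  K=[0.2597]  nu=[-3.5055]  x^+=[0.9268]  P^+=[0.0120]
step 3: x^-=[0.9268]  P^-=[0.2720]  H_jac=[1.8535]  S=[1.1045]  K=[0.4565]  nu=[0.1011]  x^+=[0.9729]  P^+=[0.0419]

K[0,0] = 0.4565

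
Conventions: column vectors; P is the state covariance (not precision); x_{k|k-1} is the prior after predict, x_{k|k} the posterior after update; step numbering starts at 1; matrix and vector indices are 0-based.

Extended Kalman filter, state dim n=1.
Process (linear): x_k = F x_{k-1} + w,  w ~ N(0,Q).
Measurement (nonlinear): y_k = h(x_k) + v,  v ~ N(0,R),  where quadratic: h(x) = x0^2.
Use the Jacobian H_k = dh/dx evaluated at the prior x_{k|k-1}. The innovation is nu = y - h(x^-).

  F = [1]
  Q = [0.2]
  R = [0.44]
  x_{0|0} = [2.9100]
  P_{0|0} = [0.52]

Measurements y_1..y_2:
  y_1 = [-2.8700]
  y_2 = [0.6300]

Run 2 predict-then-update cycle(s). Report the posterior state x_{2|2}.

x_post = [0.8767]

step 1: x^-=[2.9100]  P^-=[0.7200]  H_jac=[5.8200]  S=[24.8281]  K=[0.1688]  nu=[-11.3381]  x^+=[0.9964]  P^+=[0.0128]
step 2: x^-=[0.9964]  P^-=[0.2128]  H_jac=[1.9928]  S=[1.2849]  K=[0.3300]  nu=[-0.3628]  x^+=[0.8767]  P^+=[0.0729]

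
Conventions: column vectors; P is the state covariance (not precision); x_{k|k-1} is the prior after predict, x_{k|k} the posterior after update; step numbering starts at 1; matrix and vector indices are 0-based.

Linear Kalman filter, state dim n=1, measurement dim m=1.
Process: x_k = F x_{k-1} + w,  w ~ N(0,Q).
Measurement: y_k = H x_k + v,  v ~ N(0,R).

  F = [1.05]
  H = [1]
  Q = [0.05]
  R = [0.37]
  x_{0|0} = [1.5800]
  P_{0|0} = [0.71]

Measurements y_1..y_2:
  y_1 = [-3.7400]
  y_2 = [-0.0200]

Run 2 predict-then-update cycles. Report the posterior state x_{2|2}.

x_post = [-1.1594]

step 1: x^-=[1.6590]  P^-=[0.8328]  S=[1.2028]  K=[0.6924]  nu=[-5.3990]  x^+=[-2.0791]  P^+=[0.2562]
step 2: x^-=[-2.1831]  P^-=[0.3324]  S=[0.7024]  K=[0.4733]  nu=[2.1631]  x^+=[-1.1594]  P^+=[0.1751]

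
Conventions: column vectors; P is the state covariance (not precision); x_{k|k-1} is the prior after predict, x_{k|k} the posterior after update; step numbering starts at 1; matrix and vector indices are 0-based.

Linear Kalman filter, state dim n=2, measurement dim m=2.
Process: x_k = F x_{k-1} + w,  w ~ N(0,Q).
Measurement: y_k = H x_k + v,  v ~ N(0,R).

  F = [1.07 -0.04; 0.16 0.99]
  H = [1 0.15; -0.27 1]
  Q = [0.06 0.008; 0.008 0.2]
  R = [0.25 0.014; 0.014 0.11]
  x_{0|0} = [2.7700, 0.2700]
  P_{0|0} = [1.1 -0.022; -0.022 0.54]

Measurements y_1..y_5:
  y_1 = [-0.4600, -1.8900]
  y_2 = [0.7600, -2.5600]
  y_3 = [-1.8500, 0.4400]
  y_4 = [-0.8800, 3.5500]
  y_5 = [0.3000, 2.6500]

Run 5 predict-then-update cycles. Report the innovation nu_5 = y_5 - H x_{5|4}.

step 1: x^-=[2.9531, 0.7105]  P^-=[1.3221 0.1518; 0.1518 0.7504]  S=[1.6346 -0.0848; -0.0848 0.8749]  K=[0.8147 -0.1556; 0.2048 0.8308]  nu=[-3.5197, -1.8032]  x^+=[0.3661, -1.5084]  P^+=[0.1945 0.0468; 0.0468 0.1069]
step 2: x^-=[0.4521, -1.4348]  P^-=[0.2788 0.0863; 0.0863 0.3246]  S=[0.5620 0.0702; 0.0702 0.4083]  K=[0.5271 -0.0636; 0.1513 0.7119]  nu=[0.5231, -1.0032]  x^+=[0.7916, -2.0697]  P^+=[0.1257 0.0343; 0.0343 0.0897]
step 3: x^-=[0.9298, -1.9224]  P^-=[0.2012 0.0621; 0.0621 0.3020]  S=[0.4766 0.0646; 0.0646 0.3931]  K=[0.4489 -0.0539; 0.1300 0.7042]  nu=[-2.4915, 2.6134]  x^+=[-0.3295, -0.4058]  P^+=[0.1071 0.0293; 0.0293 0.0872]
step 4: x^-=[-0.3364, -0.4545]  P^-=[0.1802 0.0537; 0.0537 0.2975]  S=[0.4530 0.0615; 0.0615 0.3916]  K=[0.4229 -0.0535; 0.1216 0.7035]  nu=[-0.4754, 3.9136]  x^+=[-0.7470, 2.2410]  P^+=[0.1009 0.0273; 0.0273 0.0864]
step 5: x^-=[-0.8889, 2.0990]  P^-=[0.1733 0.0506; 0.0506 0.2960]  S=[0.4451 0.0601; 0.0601 0.3913]  K=[0.4137 -0.0539; 0.1183 0.7033]  nu=[0.8740, 0.3110]  x^+=[-0.5441, 2.4212]  P^+=[0.0987 0.0265; 0.0265 0.0862]

innov = [0.8740, 0.3110]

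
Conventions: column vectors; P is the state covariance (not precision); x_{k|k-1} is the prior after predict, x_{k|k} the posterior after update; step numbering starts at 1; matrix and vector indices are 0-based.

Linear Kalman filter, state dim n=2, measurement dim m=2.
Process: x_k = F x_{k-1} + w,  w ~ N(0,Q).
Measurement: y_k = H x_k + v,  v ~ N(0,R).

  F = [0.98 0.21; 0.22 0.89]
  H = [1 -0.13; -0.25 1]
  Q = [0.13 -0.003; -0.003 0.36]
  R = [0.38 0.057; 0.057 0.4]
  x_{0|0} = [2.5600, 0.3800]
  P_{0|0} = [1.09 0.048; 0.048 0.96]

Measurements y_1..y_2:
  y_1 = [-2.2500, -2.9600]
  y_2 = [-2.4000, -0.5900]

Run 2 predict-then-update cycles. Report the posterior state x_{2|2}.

step 1: x^-=[2.5886, 0.9014]  P^-=[1.2389 0.4555; 0.4555 1.1920]  S=[1.5206 0.0626; 0.0626 1.4416]  K=[0.7730 0.0675; 0.1672 0.7406]  nu=[-4.7214, -3.2142]  x^+=[-1.2782, -2.2681]  P^+=[0.3171 0.1504; 0.1504 0.3433]
step 2: x^-=[-1.7290, -2.2998]  P^-=[0.5116 0.2676; 0.2676 0.7062]  S=[0.8340 0.1136; 0.1136 1.0043]  K=[0.5615 0.0756; 0.1261 0.6223]  nu=[-0.9700, 1.2776]  x^+=[-2.1770, -1.6271]  P^+=[0.2333 0.1206; 0.1206 0.2862]

x_post = [-2.1770, -1.6271]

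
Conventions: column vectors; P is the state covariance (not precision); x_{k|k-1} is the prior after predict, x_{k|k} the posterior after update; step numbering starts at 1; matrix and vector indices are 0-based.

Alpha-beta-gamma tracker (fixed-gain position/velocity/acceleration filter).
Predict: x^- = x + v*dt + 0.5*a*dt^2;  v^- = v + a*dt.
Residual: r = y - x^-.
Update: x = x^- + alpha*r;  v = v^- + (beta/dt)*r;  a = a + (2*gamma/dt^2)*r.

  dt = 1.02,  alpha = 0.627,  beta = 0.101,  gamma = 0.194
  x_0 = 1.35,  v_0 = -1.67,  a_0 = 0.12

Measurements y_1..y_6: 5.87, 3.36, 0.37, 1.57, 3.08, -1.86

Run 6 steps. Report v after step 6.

step 1: x_pred=-0.2910  r=6.1610  x^+=3.5720  v^+=-0.9375  a^+=2.4176
step 2: x_pred=3.8733  r=-0.5133  x^+=3.5515  v^+=1.4776  a^+=2.2262
step 3: x_pred=6.2167  r=-5.8467  x^+=2.5508  v^+=3.1694  a^+=0.0458
step 4: x_pred=5.8074  r=-4.2374  x^+=3.1506  v^+=2.7965  a^+=-1.5345
step 5: x_pred=5.2047  r=-2.1247  x^+=3.8725  v^+=1.0209  a^+=-2.3269
step 6: x_pred=3.7034  r=-5.5634  x^+=0.2152  v^+=-1.9034  a^+=-4.4017

v_post = -1.9034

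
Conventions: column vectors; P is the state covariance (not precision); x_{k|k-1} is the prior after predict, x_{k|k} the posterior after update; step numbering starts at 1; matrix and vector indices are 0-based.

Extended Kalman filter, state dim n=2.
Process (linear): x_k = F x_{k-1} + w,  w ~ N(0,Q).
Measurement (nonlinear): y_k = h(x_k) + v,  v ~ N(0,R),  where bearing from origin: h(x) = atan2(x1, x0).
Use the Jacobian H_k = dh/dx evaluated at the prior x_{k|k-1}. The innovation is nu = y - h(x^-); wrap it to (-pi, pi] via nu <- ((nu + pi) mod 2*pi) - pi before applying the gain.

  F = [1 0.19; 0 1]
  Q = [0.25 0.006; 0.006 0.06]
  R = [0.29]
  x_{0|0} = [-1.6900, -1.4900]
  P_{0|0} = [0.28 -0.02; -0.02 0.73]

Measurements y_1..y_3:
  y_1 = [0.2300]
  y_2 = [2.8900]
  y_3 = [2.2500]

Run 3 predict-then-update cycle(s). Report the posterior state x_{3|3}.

x_post = [-3.6683, -2.6723]

step 1: x^-=[-1.9731, -1.4900]  P^-=[0.5488 0.1247; 0.1247 0.7900]  H_jac=[0.2437 -0.3228]  S=[0.3853]  K=[0.2427; -0.5829]  nu=[2.7248]  x^+=[-1.3118, -3.0783]  P^+=[0.5261 0.1792; 0.1792 0.6591]
step 2: x^-=[-1.8967, -3.0783]  P^-=[0.8680 0.3104; 0.3104 0.7191]  H_jac=[0.2355 -0.1451]  S=[0.3320]  K=[0.4798; -0.0941]  nu=[-1.2702]  x^+=[-2.5062, -2.9589]  P^+=[0.7915 0.3254; 0.3254 0.7161]
step 3: x^-=[-3.0684, -2.9589]  P^-=[1.1910 0.4675; 0.4675 0.7761]  H_jac=[0.1628 -0.1689]  S=[0.3180]  K=[0.3616; -0.1728]  nu=[-1.6588]  x^+=[-3.6683, -2.6723]  P^+=[1.1494 0.4874; 0.4874 0.7667]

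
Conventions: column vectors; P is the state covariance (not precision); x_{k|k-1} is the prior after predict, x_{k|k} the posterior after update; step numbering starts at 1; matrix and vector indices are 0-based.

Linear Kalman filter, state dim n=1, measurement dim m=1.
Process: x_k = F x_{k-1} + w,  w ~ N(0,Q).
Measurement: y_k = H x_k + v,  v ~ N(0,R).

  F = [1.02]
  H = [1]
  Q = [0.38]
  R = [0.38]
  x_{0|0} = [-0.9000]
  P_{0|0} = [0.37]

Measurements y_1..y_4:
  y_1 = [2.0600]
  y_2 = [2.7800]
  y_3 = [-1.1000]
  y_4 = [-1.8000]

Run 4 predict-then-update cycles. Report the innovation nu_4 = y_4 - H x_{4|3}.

step 1: x^-=[-0.9180]  P^-=[0.7649]  S=[1.1449]  K=[0.6681]  nu=[2.9780]  x^+=[1.0716]  P^+=[0.2539]
step 2: x^-=[1.0931]  P^-=[0.6441]  S=[1.0241]  K=[0.6290]  nu=[1.6869]  x^+=[2.1541]  P^+=[0.2390]
step 3: x^-=[2.1972]  P^-=[0.6287]  S=[1.0087]  K=[0.6233]  nu=[-3.2972]  x^+=[0.1422]  P^+=[0.2368]
step 4: x^-=[0.1450]  P^-=[0.6264]  S=[1.0064]  K=[0.6224]  nu=[-1.9450]  x^+=[-1.0656]  P^+=[0.2365]

innov = [-1.9450]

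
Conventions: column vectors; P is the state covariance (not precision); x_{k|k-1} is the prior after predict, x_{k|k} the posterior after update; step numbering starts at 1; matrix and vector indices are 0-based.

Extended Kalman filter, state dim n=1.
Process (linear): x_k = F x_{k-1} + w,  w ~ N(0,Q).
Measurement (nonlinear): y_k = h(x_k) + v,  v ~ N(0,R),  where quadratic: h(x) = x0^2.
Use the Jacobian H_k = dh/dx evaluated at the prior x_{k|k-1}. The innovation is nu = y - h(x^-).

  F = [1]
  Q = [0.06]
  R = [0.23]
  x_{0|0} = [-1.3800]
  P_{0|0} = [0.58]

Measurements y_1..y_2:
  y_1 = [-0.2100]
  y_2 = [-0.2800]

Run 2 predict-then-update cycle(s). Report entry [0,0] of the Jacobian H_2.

step 1: x^-=[-1.3800]  P^-=[0.6400]  H_jac=[-2.7600]  S=[5.1053]  K=[-0.3460]  nu=[-2.1144]  x^+=[-0.6484]  P^+=[0.0288]
step 2: x^-=[-0.6484]  P^-=[0.0888]  H_jac=[-1.2969]  S=[0.3794]  K=[-0.3036]  nu=[-0.7005]  x^+=[-0.4357]  P^+=[0.0539]

H_jac[0,0] = -1.2969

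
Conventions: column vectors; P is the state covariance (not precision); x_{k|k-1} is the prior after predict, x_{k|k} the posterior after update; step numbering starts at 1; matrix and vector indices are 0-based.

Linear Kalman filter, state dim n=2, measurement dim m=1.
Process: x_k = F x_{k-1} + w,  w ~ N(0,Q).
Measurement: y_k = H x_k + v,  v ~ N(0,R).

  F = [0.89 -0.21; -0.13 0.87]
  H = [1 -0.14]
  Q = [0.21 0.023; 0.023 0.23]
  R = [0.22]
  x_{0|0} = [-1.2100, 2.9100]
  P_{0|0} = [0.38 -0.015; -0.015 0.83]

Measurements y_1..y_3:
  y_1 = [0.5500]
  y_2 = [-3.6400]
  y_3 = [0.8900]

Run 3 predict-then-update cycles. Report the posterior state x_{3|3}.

step 1: x^-=[-1.6880, 2.6890]  P^-=[0.5532 -0.1846; -0.1846 0.8680]  S=[0.8419]  K=[0.6878; -0.3636]  nu=[2.6145]  x^+=[0.1102, 1.7383]  P^+=[0.1549 0.0259; 0.0259 0.7567]
step 2: x^-=[-0.2670, 1.4980]  P^-=[0.3564 -0.1124; -0.1124 0.7995]  S=[0.6235]  K=[0.5968; -0.3597]  nu=[-3.1633]  x^+=[-2.1549, 2.6360]  P^+=[0.1343 0.0215; 0.0215 0.7188]
step 3: x^-=[-2.4714, 2.5734]  P^-=[0.3401 -0.1066; -0.1066 0.7715]  S=[0.6050]  K=[0.5867; -0.3548]  nu=[3.7217]  x^+=[-0.2878, 1.2531]  P^+=[0.1318 0.0193; 0.0193 0.6953]

x_post = [-0.2878, 1.2531]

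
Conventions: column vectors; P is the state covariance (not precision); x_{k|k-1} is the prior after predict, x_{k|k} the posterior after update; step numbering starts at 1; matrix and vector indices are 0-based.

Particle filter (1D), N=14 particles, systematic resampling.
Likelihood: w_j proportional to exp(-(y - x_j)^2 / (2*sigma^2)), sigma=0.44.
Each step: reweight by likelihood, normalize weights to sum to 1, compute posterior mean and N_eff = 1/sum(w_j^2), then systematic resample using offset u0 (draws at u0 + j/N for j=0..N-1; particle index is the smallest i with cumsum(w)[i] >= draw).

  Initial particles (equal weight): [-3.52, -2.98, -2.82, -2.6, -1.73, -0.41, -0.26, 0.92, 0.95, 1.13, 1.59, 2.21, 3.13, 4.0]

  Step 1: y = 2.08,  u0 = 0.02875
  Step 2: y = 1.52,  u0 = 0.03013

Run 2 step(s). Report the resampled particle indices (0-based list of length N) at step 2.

step 1: w=[0.0000, 0.0000, 0.0000, 0.0000, 0.0000, 0.0000, 0.0000, 0.0180, 0.0215, 0.0566, 0.3130, 0.5571, 0.0338, 0.0000]  mean=1.9356  Neff=2.4186  idx=[8, 10, 10, 10, 10, 10, 11, 11, 11, 11, 11, 11, 11, 11]
step 2: w=[0.0561, 0.1281, 0.1281, 0.1281, 0.1281, 0.1281, 0.0379, 0.0379, 0.0379, 0.0379, 0.0379, 0.0379, 0.0379, 0.0379]  mean=1.7423  Neff=10.3417  idx=[0, 1, 1, 2, 3, 3, 4, 4, 5, 5, 7, 9, 11, 12]

resampled_idx = [0, 1, 1, 2, 3, 3, 4, 4, 5, 5, 7, 9, 11, 12]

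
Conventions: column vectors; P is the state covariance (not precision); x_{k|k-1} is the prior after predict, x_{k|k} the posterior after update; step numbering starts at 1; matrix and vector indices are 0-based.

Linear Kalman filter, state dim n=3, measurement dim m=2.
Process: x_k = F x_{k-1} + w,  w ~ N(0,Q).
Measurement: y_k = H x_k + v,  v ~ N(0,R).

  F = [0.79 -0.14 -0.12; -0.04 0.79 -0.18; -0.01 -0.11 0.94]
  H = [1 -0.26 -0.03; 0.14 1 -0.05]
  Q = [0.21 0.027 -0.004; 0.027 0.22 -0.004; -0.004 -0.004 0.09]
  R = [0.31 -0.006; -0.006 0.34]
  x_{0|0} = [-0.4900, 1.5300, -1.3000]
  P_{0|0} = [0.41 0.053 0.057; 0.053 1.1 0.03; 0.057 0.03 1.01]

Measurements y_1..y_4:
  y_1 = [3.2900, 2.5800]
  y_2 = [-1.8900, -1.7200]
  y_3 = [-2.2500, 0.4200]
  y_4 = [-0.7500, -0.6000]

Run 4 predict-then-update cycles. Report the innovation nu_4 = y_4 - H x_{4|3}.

step 1: x^-=[-0.4453, 1.4623, -1.3854]  P^-=[0.4805 -0.0623 -0.0699; -0.0623 0.9288 -0.2497; -0.0699 -0.2497 0.9886]  S=[0.8869 -0.2308; -0.2308 1.2892]  K=[0.5917 0.1124; -0.1530 0.6960; -0.1064 -0.2586]  nu=[4.0739, 1.1108]  x^+=[2.0900, 1.6119, -2.1061]  P^+=[0.1844 0.0081 -0.0147; 0.0081 0.2344 -0.0400; -0.0147 -0.0400 0.9050]
step 2: x^-=[1.6782, 1.5689, -2.1779]  P^-=[0.3424 0.0247 -0.1108; 0.0247 0.4066 -0.2074; -0.1108 -0.2074 0.9011]  S=[0.6712 -0.0291; -0.0291 0.7847]  K=[0.5106 0.1186; -0.0883 0.5324; -0.1400 -0.3467]  nu=[-3.2256, -3.6327]  x^+=[-0.3994, -0.0804, -0.4668]  P^+=[0.1599 0.0131 -0.0362; 0.0131 0.1761 -0.0721; -0.0362 -0.0721 0.7965]
step 3: x^-=[-0.2483, 0.0365, -0.4259]  P^-=[0.3263 0.0379 -0.1119; 0.0379 0.3752 -0.2078; -0.1119 -0.2078 0.8115]  S=[0.6461 -0.0105; -0.0105 0.7565]  K=[0.4969 0.1248; -0.0743 0.5156; -0.1330 -0.3508]  nu=[-2.0050, 0.3970]  x^+=[-1.1951, 0.3901, -0.2986]  P^+=[0.1562 0.0157 -0.0381; 0.0157 0.1697 -0.0777; -0.0381 -0.0777 0.7080]
step 4: x^-=[-0.9629, 0.4097, -0.3116]  P^-=[0.3222 0.0391 -0.1029; 0.0391 0.3697 -0.1964; -0.1029 -0.1964 0.7345]  S=[0.6406 -0.0093; -0.0093 0.7498]  K=[0.4937 0.1253; -0.0723 0.5125; -0.1202 -0.3317]  nu=[0.3101, -0.8905]  x^+=[-0.9214, -0.0691, -0.0536]  P^+=[0.1554 0.0161 -0.0354; 0.0161 0.1687 -0.0749; -0.0354 -0.0749 0.6435]

innov = [0.3101, -0.8905]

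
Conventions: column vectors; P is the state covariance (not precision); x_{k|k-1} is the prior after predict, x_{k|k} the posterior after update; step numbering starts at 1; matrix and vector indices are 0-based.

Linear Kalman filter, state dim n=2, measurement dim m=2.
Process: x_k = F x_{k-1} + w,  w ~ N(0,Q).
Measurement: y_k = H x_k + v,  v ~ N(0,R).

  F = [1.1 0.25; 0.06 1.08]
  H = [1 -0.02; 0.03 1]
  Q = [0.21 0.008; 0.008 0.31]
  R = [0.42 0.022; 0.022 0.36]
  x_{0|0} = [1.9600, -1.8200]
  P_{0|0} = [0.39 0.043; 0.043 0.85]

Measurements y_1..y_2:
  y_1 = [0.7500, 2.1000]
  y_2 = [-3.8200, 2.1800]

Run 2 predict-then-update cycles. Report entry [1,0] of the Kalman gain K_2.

K[1,0] = 0.0226

step 1: x^-=[1.7010, -1.8480]  P^-=[0.7587 0.3150; 0.3150 1.3084]  S=[1.1666 0.3334; 0.3334 1.6880]  K=[0.6229 0.0771; 0.0259 0.7756]  nu=[-0.9880, 3.8970]  x^+=[1.3859, 1.1489]  P^+=[0.2640 0.0335; 0.0335 0.2788]
step 2: x^-=[1.8117, 1.3240]  P^-=[0.5653 0.1410; 0.1410 0.6405]  S=[0.9799 0.1671; 0.1671 1.0094]  K=[0.5632 0.0633; 0.0226 0.6349]  nu=[-5.6052, 0.8017]  x^+=[-1.2945, 1.7064]  P^+=[0.2385 0.0280; 0.0280 0.2282]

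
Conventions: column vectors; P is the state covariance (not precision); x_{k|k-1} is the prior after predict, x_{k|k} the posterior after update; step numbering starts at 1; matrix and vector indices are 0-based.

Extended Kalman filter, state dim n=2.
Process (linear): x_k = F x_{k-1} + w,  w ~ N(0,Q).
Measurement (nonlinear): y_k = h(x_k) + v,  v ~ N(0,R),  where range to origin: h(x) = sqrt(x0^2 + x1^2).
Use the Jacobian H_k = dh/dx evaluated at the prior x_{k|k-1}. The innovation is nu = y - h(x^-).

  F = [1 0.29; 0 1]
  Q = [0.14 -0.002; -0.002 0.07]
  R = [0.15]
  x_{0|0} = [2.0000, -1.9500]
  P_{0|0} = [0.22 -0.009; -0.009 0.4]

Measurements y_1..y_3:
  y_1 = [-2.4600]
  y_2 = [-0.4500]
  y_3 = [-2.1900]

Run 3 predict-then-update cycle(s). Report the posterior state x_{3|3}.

step 1: x^-=[1.4345, -1.9500]  P^-=[0.3884 0.1050; 0.1050 0.4700]  H_jac=[0.5926 -0.8055]  S=[0.4911]  K=[0.2964; -0.6442]  nu=[-4.8808]  x^+=[-0.0124, 1.1942]  P^+=[0.3453 0.1988; 0.1988 0.2662]
step 2: x^-=[0.3339, 1.1942]  P^-=[0.6229 0.2740; 0.2740 0.3362]  H_jac=[0.2693 0.9631]  S=[0.6491]  K=[0.6649; 0.6125]  nu=[-1.6900]  x^+=[-0.7898, 0.1591]  P^+=[0.3359 0.0096; 0.0096 0.0927]
step 3: x^-=[-0.7437, 0.1591]  P^-=[0.4893 0.0345; 0.0345 0.1627]  H_jac=[-0.9779 0.2092]  S=[0.6109]  K=[-0.7714; 0.0005]  nu=[-2.9505]  x^+=[1.5324, 0.1577]  P^+=[0.1258 0.0347; 0.0347 0.1627]

x_post = [1.5324, 0.1577]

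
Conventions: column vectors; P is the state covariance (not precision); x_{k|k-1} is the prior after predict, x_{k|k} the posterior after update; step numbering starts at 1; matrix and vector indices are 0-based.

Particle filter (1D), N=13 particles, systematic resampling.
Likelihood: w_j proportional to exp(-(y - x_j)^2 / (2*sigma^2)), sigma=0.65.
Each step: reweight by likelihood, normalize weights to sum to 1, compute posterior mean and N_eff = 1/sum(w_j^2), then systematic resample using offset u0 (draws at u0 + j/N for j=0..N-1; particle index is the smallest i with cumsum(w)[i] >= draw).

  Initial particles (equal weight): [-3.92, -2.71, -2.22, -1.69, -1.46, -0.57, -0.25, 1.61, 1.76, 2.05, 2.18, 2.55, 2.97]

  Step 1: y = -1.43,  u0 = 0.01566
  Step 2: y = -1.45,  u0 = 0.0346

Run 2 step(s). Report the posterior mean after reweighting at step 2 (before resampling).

step 1: w=[0.0002, 0.0456, 0.1515, 0.2927, 0.3168, 0.1322, 0.0610, 0.0000, 0.0000, 0.0000, 0.0000, 0.0000, 0.0000]  mean=-1.5085  Neff=4.3058  idx=[1, 2, 2, 3, 3, 3, 3, 4, 4, 4, 4, 5, 5]
step 2: w=[0.0158, 0.0512, 0.0512, 0.0965, 0.0965, 0.0965, 0.0965, 0.1033, 0.1033, 0.1033, 0.1033, 0.0413, 0.0413]  mean=-1.5728  Neff=11.2571  idx=[1, 2, 3, 4, 5, 6, 6, 7, 8, 9, 9, 10, 11]

post_mean = -1.5728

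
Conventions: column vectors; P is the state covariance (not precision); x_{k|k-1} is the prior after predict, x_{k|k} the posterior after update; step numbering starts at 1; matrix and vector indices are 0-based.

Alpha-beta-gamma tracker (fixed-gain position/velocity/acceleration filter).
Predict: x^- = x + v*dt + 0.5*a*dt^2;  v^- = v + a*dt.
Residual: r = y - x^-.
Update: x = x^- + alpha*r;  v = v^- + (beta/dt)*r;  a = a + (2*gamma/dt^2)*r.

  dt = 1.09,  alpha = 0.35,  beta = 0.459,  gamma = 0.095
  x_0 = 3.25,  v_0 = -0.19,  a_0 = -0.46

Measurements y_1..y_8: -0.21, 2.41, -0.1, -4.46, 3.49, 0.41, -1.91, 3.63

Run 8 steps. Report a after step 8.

step 1: x_pred=2.7696  r=-2.9796  x^+=1.7268  v^+=-1.9461  a^+=-0.9365
step 2: x_pred=-0.9508  r=3.3608  x^+=0.2255  v^+=-1.5517  a^+=-0.3990
step 3: x_pred=-1.7029  r=1.6029  x^+=-1.1419  v^+=-1.3116  a^+=-0.1427
step 4: x_pred=-2.6563  r=-1.8037  x^+=-3.2876  v^+=-2.2267  a^+=-0.4311
step 5: x_pred=-5.9708  r=9.4608  x^+=-2.6595  v^+=1.2873  a^+=1.0818
step 6: x_pred=-0.6137  r=1.0237  x^+=-0.2554  v^+=2.8976  a^+=1.2455
step 7: x_pred=3.6429  r=-5.5529  x^+=1.6994  v^+=1.9169  a^+=0.3575
step 8: x_pred=4.0012  r=-0.3712  x^+=3.8713  v^+=2.1503  a^+=0.2982

a_post = 0.2982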